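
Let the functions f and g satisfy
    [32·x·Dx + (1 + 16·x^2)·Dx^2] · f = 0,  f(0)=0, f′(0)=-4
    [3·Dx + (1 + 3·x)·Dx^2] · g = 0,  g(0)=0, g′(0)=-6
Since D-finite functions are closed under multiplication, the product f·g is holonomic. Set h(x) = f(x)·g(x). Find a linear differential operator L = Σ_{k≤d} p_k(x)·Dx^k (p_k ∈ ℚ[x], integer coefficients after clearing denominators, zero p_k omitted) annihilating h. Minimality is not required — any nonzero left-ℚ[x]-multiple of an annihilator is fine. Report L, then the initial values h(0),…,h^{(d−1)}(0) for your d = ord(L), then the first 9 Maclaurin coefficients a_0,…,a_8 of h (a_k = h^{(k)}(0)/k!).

L = (15744 + 89280·x + 811008·x^2 + 5299200·x^3 + 13271040·x^4 + 17252352·x^5 + 21233664·x^7)·Dx + (4258 + 91200·x + 775488·x^2 + 4635648·x^3 + 18247680·x^4 + 41140224·x^5 + 46448640·x^6 + 21233664·x^7 + 74317824·x^8)·Dx^2 + (492 + 12548·x + 131328·x^2 + 747968·x^3 + 3219456·x^4 + 10146816·x^5 + 21233664·x^6 + 24920064·x^7 + 21233664·x^8 + 42467328·x^9)·Dx^3 + (73 + 822·x + 6161·x^2 + 34944·x^3 + 151168·x^4 + 500736·x^5 + 1322496·x^6 + 2654208·x^7 + 3244032·x^8 + 3538944·x^9 + 5308416·x^10)·Dx^4  (order 4).
h: a_k = 0, 0, 24, -36, -56, 30, 6168/5, -9756/5, -49656/5, …
ICs: h(0) = 0, h′(0) = 0, h′′(0) = 48, h′′′(0) = -216.

f: a_k = 0, -4, 0, 64/3, 0, -1024/5, 0, 16384/7, 0, …
g: a_k = 0, -6, 9, -18, 81/2, -486/5, 243, -4374/7, 6561/4, …
h₀=f·g: eliminate ⇒ L₀, order ≤ 2·2.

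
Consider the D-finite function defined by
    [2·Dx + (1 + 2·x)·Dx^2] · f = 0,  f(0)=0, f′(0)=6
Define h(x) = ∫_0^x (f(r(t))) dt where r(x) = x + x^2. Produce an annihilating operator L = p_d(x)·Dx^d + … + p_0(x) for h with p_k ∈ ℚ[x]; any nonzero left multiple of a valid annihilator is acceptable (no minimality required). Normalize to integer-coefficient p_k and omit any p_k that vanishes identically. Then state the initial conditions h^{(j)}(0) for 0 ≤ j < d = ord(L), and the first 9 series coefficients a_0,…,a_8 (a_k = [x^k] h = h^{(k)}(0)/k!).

f: a_k = 0, 6, -6, 8, -12, 96/5, -32, 384/7, -96, …
L₀ from L_f via x↦r, Dx↦r'^{-1}Dx.
Integrate: L := L₀·Dx.
L = (4·x + 4·x^2)·Dx^2 + (1 + 4·x + 6·x^2 + 4·x^3)·Dx^3  (order 3).
h: a_k = 0, 0, 3, 0, -1, 6/5, -4/5, 0, 6/7, …
ICs: h(0) = 0, h′(0) = 0, h′′(0) = 6.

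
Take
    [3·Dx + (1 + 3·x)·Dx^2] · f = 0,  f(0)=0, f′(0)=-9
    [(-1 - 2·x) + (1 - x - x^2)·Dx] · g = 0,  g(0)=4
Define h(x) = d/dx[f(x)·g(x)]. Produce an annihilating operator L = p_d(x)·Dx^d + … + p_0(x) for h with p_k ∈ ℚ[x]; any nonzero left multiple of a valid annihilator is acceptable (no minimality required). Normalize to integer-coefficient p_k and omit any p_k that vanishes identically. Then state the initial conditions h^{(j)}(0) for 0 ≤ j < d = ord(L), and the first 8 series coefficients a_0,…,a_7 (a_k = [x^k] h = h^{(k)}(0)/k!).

L = (102 + 270·x + 324·x^2) + (-3 + 93·x + 324·x^2 + 252·x^3)·Dx + (-5 - 22·x - 4·x^2 + 63·x^3 + 36·x^4)·Dx^2  (order 2).
h: a_k = -36, 36, -378, 540, -2871, 30564/5, -115659/5, 2115612/35, …
ICs: h(0) = -36, h′(0) = 36.

f: a_k = 0, -9, 27/2, -27, 243/4, -729/5, 729/2, -6561/7, …
g: a_k = 4, 4, 8, 12, 20, 32, 52, 84, …
f·g: L₀ = L_f ⊗_s L_g, ord ≤ 2·1.
h=h₀': d/dx-closure on L₀ ⇒ L.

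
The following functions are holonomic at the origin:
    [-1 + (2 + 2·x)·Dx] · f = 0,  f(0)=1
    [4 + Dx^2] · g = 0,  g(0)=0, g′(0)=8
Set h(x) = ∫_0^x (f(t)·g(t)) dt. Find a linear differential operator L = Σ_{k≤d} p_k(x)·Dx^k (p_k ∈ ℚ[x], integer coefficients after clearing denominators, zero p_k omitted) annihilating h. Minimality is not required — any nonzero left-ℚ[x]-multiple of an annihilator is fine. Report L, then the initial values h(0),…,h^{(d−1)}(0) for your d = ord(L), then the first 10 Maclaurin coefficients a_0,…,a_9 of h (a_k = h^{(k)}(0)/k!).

f: a_k = 1, 1/2, -1/8, 1/16, -5/128, 7/256, -21/1024, 33/2048, -429/32768, 715/65536, …
g: a_k = 0, 8, 0, -16/3, 0, 16/15, 0, -32/315, 0, 16/2835, …
f·g: L₀ = L_f ⊗_s L_g, ord ≤ 1·2.
∫: right-multiply L₀ by Dx.
L = (19 + 32·x + 16·x^2)·Dx + (-4 - 4·x)·Dx^2 + (4 + 8·x + 4·x^2)·Dx^3  (order 3).
h: a_k = 0, 0, 4, 4/3, -19/12, -13/30, 341/1440, 67/1120, -7687/322560, -17/145152, …
ICs: h(0) = 0, h′(0) = 0, h′′(0) = 8.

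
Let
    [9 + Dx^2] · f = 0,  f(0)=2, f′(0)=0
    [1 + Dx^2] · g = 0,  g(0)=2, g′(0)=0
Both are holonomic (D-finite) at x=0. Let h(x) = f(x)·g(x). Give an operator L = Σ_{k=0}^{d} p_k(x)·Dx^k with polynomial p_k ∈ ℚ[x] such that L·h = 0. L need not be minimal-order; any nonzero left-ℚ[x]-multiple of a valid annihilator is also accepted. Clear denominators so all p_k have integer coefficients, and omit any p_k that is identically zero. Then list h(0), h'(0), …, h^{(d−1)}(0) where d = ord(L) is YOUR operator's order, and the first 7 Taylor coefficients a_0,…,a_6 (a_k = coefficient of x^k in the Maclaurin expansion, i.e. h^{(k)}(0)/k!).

f: a_k = 2, 0, -9, 0, 27/4, 0, -81/40, …
g: a_k = 2, 0, -1, 0, 1/12, 0, -1/360, …
L₀ := L_f ⊗_s L_g (sym. prod.), ord ≤ 4.
L = 64 + 20·Dx^2 + Dx^4  (order 4).
h: a_k = 4, 0, -20, 0, 68/3, 0, -104/9, …
ICs: h(0) = 4, h′(0) = 0, h′′(0) = -40, h′′′(0) = 0.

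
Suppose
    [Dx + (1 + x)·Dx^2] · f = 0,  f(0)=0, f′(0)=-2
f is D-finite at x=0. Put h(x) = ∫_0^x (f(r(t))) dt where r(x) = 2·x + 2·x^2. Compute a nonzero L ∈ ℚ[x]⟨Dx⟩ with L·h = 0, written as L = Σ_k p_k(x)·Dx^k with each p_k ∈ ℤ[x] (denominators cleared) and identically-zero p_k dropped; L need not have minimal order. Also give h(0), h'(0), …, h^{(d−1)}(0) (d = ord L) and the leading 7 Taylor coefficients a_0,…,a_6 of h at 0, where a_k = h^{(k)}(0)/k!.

L = (4·x + 4·x^2)·Dx^2 + (1 + 4·x + 6·x^2 + 4·x^3)·Dx^3  (order 3).
h: a_k = 0, 0, -2, 0, 2/3, -4/5, 8/15, …
ICs: h(0) = 0, h′(0) = 0, h′′(0) = -4.

f: a_k = 0, -2, 1, -2/3, 1/2, -2/5, 1/3, …
h₀=f(r): pull back L_f along r ⇒ L₀.
h=∫₀ˣh₀: take L = L₀·Dx.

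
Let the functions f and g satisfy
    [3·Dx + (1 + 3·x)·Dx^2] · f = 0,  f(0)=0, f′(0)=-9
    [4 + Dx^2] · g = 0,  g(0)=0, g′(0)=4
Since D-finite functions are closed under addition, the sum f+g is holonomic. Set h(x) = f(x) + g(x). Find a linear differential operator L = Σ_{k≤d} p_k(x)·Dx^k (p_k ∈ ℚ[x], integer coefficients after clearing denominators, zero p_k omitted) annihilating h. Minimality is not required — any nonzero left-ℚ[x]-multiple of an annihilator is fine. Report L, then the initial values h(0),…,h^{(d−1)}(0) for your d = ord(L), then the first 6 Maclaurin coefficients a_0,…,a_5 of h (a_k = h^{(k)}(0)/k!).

L = (348 + 144·x + 216·x^2)·Dx + (44 + 180·x + 216·x^2 + 216·x^3)·Dx^2 + (87 + 36·x + 54·x^2)·Dx^3 + (11 + 45·x + 54·x^2 + 54·x^3)·Dx^4  (order 4).
h: a_k = 0, -5, 27/2, -89/3, 243/4, -2179/15, …
ICs: h(0) = 0, h′(0) = -5, h′′(0) = 27, h′′′(0) = -178.

f: a_k = 0, -9, 27/2, -27, 243/4, -729/5, …
g: a_k = 0, 4, 0, -8/3, 0, 8/15, …
Weyl lclm of L_f,L_g ⇒ L₀ (ord ≤ 4).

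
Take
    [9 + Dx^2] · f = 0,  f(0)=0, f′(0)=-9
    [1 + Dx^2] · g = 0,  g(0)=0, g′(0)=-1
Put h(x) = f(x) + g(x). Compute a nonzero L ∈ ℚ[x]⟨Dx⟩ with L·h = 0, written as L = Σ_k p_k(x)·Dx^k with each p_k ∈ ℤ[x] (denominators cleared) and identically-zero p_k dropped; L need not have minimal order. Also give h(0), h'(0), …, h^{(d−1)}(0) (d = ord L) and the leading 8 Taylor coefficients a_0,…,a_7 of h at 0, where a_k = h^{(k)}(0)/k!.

L = 9 + 10·Dx^2 + Dx^4  (order 4).
h: a_k = 0, -10, 0, 41/3, 0, -73/12, 0, 3281/2520, …
ICs: h(0) = 0, h′(0) = -10, h′′(0) = 0, h′′′(0) = 82.

f: a_k = 0, -9, 0, 27/2, 0, -243/40, 0, 729/560, …
g: a_k = 0, -1, 0, 1/6, 0, -1/120, 0, 1/5040, …
L₀ := lclm(L_f,L_g); ord L₀ ≤ 2+2.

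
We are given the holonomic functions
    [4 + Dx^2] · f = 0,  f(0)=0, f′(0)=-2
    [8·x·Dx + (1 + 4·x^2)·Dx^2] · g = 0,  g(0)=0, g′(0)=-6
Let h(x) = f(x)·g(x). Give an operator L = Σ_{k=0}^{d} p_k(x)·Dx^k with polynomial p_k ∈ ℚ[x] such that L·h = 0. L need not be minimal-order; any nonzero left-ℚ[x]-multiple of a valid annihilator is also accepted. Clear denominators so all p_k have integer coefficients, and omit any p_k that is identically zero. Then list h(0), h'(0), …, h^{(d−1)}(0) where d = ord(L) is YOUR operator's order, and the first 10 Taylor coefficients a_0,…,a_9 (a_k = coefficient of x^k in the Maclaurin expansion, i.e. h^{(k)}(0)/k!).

f: a_k = 0, -2, 0, 4/3, 0, -4/15, 0, 8/315, 0, -4/2835, …
g: a_k = 0, -6, 0, 8, 0, -96/5, 0, 384/7, 0, -512/3, …
Product ⇒ symmetric product L₀, ord ≤ 4.
L = (80 + 832·x^2 + 1408·x^4 + 2048·x^6 + 2048·x^8) + (96·x + 640·x^3 + 1536·x^5 + 2048·x^7)·Dx + (24 + 256·x^2 + 576·x^4 + 1024·x^6 + 1024·x^8)·Dx^2 + (24·x + 160·x^3 + 384·x^5 + 512·x^7)·Dx^3 + (1 + 12·x^2 + 56·x^4 + 128·x^6 + 128·x^8)·Dx^4  (order 4).
h: a_k = 0, 0, 12, 0, -24, 0, 152/3, 0, -688/5, 0, …
ICs: h(0) = 0, h′(0) = 0, h′′(0) = 24, h′′′(0) = 0.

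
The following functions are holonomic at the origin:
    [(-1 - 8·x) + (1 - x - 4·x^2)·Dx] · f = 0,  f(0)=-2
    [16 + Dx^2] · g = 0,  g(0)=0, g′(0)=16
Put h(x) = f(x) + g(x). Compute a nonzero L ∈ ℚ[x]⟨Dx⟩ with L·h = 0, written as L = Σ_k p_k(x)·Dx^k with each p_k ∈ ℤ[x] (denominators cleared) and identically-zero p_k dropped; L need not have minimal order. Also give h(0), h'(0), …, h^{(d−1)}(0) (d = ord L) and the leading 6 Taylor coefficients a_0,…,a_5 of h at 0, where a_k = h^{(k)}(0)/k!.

L = (560 + 4608·x + 1664·x^2 + 6144·x^3 + 10240·x^4 + 16384·x^5) + (-208 + 272·x + 896·x^2 - 1408·x^3 - 1536·x^4 + 6144·x^5 + 8192·x^6)·Dx + (35 + 288·x + 104·x^2 + 384·x^3 + 640·x^4 + 1024·x^5)·Dx^2 + (-13 + 17·x + 56·x^2 - 88·x^3 - 96·x^4 + 384·x^5 + 512·x^6)·Dx^3  (order 3).
h: a_k = -2, 14, -10, -182/3, -58, -1438/15, …
ICs: h(0) = -2, h′(0) = 14, h′′(0) = -20.

f: a_k = -2, -2, -10, -18, -58, -130, …
g: a_k = 0, 16, 0, -128/3, 0, 512/15, …
h₀=f+g: left-lcm gives L₀, ord ≤ 3.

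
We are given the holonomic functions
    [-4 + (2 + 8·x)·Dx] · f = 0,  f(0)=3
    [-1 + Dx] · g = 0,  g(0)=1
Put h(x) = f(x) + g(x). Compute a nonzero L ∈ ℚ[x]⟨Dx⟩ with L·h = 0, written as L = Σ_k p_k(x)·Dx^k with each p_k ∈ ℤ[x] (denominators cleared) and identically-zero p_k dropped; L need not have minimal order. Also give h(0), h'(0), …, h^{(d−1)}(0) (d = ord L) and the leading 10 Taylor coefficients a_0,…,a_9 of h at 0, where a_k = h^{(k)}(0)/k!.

f: a_k = 3, 6, -6, 12, -30, 84, -252, 792, -2574, 8580, …
g: a_k = 1, 1, 1/2, 1/6, 1/24, 1/120, 1/720, 1/5040, 1/40320, 1/362880, …
L₀ := lclm(L_f,L_g); ord L₀ ≤ 1+1.
L = (6 + 8·x) + (-5 - 8·x - 16·x^2)·Dx + (-1 + 16·x^2)·Dx^2  (order 2).
h: a_k = 4, 7, -11/2, 73/6, -719/24, 10081/120, -181439/720, 3991681/5040, -103783679/40320, 3113510401/362880, …
ICs: h(0) = 4, h′(0) = 7.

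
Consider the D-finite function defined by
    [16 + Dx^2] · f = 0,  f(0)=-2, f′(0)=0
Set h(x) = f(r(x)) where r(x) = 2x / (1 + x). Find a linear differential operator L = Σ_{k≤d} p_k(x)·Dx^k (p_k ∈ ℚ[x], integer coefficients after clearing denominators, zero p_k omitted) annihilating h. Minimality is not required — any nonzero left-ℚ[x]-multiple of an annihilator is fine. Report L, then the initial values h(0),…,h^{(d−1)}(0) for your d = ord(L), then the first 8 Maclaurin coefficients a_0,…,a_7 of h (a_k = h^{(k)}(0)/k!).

L = 64 + (2 + 6·x + 6·x^2 + 2·x^3)·Dx + (1 + 4·x + 6·x^2 + 4·x^3 + x^4)·Dx^2  (order 2).
h: a_k = -2, 0, 64, -128, -448/3, 3328/3, -106432/45, 10368/5, …
ICs: h(0) = -2, h′(0) = 0.

f: a_k = -2, 0, 16, 0, -64/3, 0, 512/45, 0, …
L₀ from L_f via x↦r, Dx↦r'^{-1}Dx.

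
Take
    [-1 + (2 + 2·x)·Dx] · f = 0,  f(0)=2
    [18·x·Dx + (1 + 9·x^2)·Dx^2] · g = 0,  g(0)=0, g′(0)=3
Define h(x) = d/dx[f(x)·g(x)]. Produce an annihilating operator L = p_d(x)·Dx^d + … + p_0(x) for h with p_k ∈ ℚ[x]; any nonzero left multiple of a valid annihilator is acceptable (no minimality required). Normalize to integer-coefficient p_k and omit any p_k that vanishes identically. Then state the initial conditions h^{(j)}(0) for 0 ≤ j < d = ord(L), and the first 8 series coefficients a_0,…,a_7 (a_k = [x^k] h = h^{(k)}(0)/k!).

L = (23 + 120·x - 570·x^2 - 648·x^3 - 81·x^4) + (52 + 220·x - 936·x^2 - 3048·x^3 - 2268·x^4 - 324·x^5)·Dx + (4 - 40·x - 68·x^2 - 432·x^3 - 948·x^4 - 648·x^5 - 108·x^6)·Dx^2  (order 2).
h: a_k = 6, 6, -225/4, -69/2, 31749/64, 91467/320, -11404773/2560, -10993887/4480, …
ICs: h(0) = 6, h′(0) = 6.

f: a_k = 2, 1, -1/4, 1/8, -5/64, 7/128, -21/512, 33/1024, …
g: a_k = 0, 3, 0, -9, 0, 243/5, 0, -2187/7, …
f·g: L₀ = L_f ⊗_s L_g, ord ≤ 1·2.
h=h₀': d/dx-closure on L₀ ⇒ L.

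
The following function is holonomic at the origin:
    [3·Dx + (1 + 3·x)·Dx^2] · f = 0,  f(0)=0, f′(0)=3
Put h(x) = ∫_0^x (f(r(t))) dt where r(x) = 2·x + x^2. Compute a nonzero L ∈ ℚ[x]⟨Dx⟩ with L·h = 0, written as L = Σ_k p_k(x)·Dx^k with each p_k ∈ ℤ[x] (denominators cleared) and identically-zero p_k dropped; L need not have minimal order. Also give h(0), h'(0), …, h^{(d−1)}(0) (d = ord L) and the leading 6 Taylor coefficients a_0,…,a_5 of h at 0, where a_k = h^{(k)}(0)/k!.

f: a_k = 0, 3, -9/2, 9, -81/4, 243/5, …
Substitute x→r, Dx→(1/r')Dx; clear ⇒ L₀.
h=∫₀ˣh₀: take L = L₀·Dx.
L = (5 + 6·x + 3·x^2)·Dx^2 + (1 + 7·x + 9·x^2 + 3·x^3)·Dx^3  (order 3).
h: a_k = 0, 0, 3, -5, 27/2, -441/10, …
ICs: h(0) = 0, h′(0) = 0, h′′(0) = 6.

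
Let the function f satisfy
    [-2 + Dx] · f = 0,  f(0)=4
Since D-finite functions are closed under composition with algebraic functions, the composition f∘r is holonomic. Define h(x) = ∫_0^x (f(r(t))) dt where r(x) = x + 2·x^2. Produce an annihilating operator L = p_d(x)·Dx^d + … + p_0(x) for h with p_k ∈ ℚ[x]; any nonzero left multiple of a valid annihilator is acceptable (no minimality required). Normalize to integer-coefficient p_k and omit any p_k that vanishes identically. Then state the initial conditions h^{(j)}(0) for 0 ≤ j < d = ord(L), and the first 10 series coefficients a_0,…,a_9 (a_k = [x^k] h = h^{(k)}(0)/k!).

L = (-2 - 8·x)·Dx + Dx^2  (order 2).
h: a_k = 0, 4, 4, 8, 28/3, 40/3, 72/5, 5296/315, 5212/315, 15832/945, …
ICs: h(0) = 0, h′(0) = 4.

f: a_k = 4, 8, 8, 16/3, 8/3, 16/15, 16/45, 32/315, 8/315, 16/2835, …
L₀ from L_f via x↦r, Dx↦r'^{-1}Dx.
∫: right-multiply L₀ by Dx.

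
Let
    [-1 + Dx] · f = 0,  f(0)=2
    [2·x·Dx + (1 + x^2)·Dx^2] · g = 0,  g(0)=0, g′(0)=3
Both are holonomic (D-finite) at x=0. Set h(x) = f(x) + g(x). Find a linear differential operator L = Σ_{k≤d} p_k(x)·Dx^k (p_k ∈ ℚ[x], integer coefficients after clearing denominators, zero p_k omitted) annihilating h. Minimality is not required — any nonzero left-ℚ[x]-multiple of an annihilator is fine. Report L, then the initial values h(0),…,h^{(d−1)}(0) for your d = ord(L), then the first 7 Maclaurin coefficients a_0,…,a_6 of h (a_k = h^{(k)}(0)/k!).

f: a_k = 2, 2, 1, 1/3, 1/12, 1/60, 1/360, …
g: a_k = 0, 3, 0, -1, 0, 3/5, 0, …
Weyl lclm of L_f,L_g ⇒ L₀ (ord ≤ 3).
L = (2 - 4·x - 2·x^2)·Dx + (-3 + 3·x + x^2 - x^3)·Dx^2 + (1 + x + x^2 + x^3)·Dx^3  (order 3).
h: a_k = 2, 5, 1, -2/3, 1/12, 37/60, 1/360, …
ICs: h(0) = 2, h′(0) = 5, h′′(0) = 2.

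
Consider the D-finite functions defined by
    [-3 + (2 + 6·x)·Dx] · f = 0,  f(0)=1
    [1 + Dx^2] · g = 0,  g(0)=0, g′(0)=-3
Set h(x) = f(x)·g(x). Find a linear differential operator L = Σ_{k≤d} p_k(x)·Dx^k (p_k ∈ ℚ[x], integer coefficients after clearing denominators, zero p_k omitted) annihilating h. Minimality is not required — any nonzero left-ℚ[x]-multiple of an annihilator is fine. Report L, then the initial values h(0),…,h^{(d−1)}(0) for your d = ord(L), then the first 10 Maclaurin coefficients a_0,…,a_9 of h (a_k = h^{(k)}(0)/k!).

f: a_k = 1, 3/2, -9/8, 27/16, -405/128, 1701/256, -15309/1024, 72171/2048, -2814669/32768, 14073345/65536, …
g: a_k = 0, -3, 0, 1/2, 0, -1/40, 0, 1/1680, 0, -1/120960, …
h₀=f·g: eliminate ⇒ L₀, order ≤ 1·2.
L = (31 + 24·x + 36·x^2) + (-12 - 36·x)·Dx + (4 + 24·x + 36·x^2)·Dx^2  (order 2).
h: a_k = 0, -3, -9/2, 31/8, -69/16, 5699/640, -24483/1280, 4655323/107520, -1468555/14336, 7750542983/30965760, …
ICs: h(0) = 0, h′(0) = -3.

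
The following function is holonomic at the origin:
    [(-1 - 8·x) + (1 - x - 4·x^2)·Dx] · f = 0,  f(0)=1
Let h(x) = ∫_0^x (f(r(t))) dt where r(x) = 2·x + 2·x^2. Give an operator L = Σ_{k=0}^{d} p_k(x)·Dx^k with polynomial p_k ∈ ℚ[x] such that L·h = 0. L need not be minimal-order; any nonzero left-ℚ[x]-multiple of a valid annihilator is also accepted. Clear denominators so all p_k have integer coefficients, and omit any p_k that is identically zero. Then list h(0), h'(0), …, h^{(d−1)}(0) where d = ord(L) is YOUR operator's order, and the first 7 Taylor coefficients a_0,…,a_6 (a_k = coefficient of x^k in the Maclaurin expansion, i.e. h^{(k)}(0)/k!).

f: a_k = 1, 1, 5, 9, 29, 65, 181, …
Substitute x→r, Dx→(1/r')Dx; clear ⇒ L₀.
h=∫₀ˣh₀: take L = L₀·Dx.
L = (2 + 36·x + 96·x^2 + 64·x^3)·Dx + (-1 + 2·x + 18·x^2 + 32·x^3 + 16·x^4)·Dx^2  (order 2).
h: a_k = 0, 1, 1, 22/3, 28, 140, 692, …
ICs: h(0) = 0, h′(0) = 1.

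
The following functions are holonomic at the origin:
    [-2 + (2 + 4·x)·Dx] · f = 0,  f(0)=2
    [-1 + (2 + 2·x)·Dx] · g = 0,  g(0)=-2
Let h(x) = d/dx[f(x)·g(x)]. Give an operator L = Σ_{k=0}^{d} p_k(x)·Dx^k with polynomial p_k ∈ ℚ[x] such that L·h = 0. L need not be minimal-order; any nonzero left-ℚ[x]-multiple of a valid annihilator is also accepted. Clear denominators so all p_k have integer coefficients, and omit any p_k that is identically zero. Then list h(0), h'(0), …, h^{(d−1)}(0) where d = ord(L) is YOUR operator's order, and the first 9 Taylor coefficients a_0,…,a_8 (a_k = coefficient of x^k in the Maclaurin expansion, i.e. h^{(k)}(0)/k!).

L = -1 + (-6 - 26·x - 36·x^2 - 16·x^3)·Dx  (order 1).
h: a_k = -6, 1, -9/4, 37/8, -585/64, 2271/128, -17493/512, 67181/1024, -2063529/16384, …
ICs: h(0) = -6.

f: a_k = 2, 2, -1, 1, -5/4, 7/4, -21/8, 33/8, -429/64, …
g: a_k = -2, -1, 1/4, -1/8, 5/64, -7/128, 21/512, -33/1024, 429/16384, …
h₀=f·g: eliminate ⇒ L₀, order ≤ 1·1.
Differentiate: ansatz ord ≤ ord L₀ ⇒ L.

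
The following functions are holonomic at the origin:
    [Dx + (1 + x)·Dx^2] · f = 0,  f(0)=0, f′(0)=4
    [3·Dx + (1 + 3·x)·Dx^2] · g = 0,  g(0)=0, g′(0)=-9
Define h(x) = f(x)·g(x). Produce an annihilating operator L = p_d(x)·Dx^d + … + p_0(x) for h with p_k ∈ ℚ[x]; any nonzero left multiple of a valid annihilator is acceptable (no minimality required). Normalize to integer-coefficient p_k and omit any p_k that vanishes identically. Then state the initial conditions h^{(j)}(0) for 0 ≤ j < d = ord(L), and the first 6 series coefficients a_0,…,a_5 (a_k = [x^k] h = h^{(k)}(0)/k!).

L = (30 + 72·x + 54·x^2)·Dx + (76 + 354·x + 540·x^2 + 270·x^3)·Dx^2 + (29 + 200·x + 486·x^2 + 504·x^3 + 189·x^4)·Dx^3 + (2 + 19·x + 68·x^2 + 114·x^3 + 90·x^4 + 27·x^5)·Dx^4  (order 4).
h: a_k = 0, 0, -36, 72, -147, 324, …
ICs: h(0) = 0, h′(0) = 0, h′′(0) = -72, h′′′(0) = 432.

f: a_k = 0, 4, -2, 4/3, -1, 4/5, …
g: a_k = 0, -9, 27/2, -27, 243/4, -729/5, …
f·g: L₀ = L_f ⊗_s L_g, ord ≤ 2·2.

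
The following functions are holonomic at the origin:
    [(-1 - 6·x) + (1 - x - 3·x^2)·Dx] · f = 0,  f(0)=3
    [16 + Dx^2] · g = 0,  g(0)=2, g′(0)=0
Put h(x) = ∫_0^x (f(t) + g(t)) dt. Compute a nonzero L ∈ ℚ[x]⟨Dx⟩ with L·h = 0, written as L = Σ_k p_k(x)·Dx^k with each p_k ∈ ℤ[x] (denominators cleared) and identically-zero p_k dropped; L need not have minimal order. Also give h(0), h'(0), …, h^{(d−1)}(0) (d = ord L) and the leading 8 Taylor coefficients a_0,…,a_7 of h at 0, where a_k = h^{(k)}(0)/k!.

f: a_k = 3, 3, 12, 21, 57, 120, 291, 651, …
g: a_k = 2, 0, -16, 0, 64/3, 0, -512/45, 0, …
f+g: L₀ = lclm(L_f,L_g), ord ≤ 1+2.
h=∫h₀ ⇒ L = L₀·Dx.
L = (464 + 2816·x + 416·x^2 + 2112·x^3 + 5760·x^4 + 6912·x^5)·Dx + (-192 + 304·x + 672·x^2 - 1312·x^3 - 1008·x^4 + 3456·x^5 + 3456·x^6)·Dx^2 + (29 + 176·x + 26·x^2 + 132·x^3 + 360·x^4 + 432·x^5)·Dx^3 + (-12 + 19·x + 42·x^2 - 82·x^3 - 63·x^4 + 216·x^5 + 216·x^6)·Dx^4  (order 4).
h: a_k = 0, 5, 3/2, -4/3, 21/4, 47/3, 20, 12583/315, …
ICs: h(0) = 0, h′(0) = 5, h′′(0) = 3, h′′′(0) = -8.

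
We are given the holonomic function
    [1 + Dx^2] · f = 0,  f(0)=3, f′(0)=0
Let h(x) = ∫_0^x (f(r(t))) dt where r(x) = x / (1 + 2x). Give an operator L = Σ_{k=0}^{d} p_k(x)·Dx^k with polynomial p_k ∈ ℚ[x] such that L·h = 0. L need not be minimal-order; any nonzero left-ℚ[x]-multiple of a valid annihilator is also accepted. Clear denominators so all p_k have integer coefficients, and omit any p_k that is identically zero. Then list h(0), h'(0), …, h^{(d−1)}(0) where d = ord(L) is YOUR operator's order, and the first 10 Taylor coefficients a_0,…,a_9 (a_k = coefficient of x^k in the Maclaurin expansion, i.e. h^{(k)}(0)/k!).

f: a_k = 3, 0, -3/2, 0, 1/8, 0, -1/240, 0, 1/13440, 0, …
L₀ from L_f via x↦r, Dx↦r'^{-1}Dx.
Integrate: L := L₀·Dx.
L = Dx + (4 + 24·x + 48·x^2 + 32·x^3)·Dx^2 + (1 + 8·x + 24·x^2 + 32·x^3 + 16·x^4)·Dx^3  (order 3).
h: a_k = 0, 3, 0, -1/2, 3/2, -143/40, 47/6, -3943/240, 5361/160, -8095583/120960, …
ICs: h(0) = 0, h′(0) = 3, h′′(0) = 0.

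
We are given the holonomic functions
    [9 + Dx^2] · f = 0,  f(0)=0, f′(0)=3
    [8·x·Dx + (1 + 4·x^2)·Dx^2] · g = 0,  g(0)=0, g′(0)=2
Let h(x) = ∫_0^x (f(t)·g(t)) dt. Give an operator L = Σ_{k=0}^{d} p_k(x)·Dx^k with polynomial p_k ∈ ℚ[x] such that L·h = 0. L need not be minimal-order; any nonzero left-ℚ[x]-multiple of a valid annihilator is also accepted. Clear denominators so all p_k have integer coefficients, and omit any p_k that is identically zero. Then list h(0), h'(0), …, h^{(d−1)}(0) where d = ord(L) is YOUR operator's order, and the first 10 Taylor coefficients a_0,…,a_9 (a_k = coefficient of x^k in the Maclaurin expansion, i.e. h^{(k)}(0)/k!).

f: a_k = 0, 3, 0, -9/2, 0, 81/40, 0, -243/560, 0, 243/4480, …
g: a_k = 0, 2, 0, -8/3, 0, 32/5, 0, -128/7, 0, 512/9, …
Sym-product of L_f,L_g gives L₀ (≤ ord 4).
Integrate: L := L₀·Dx.
L = (2925 + 31536·x^2 + 95904·x^4 + 186624·x^6 + 186624·x^8)·Dx + (2448·x + 20160·x^3 + 62208·x^5 + 82944·x^7)·Dx^2 + (442 + 5088·x^2 + 19008·x^4 + 41472·x^6 + 41472·x^8)·Dx^3 + (272·x + 2240·x^3 + 6912·x^5 + 9216·x^7)·Dx^4 + (13 + 176·x^2 + 928·x^4 + 2304·x^6 + 2304·x^8)·Dx^5  (order 5).
h: a_k = 0, 0, 0, 2, 0, -17/5, 0, 141/28, 0, -1199/120, …
ICs: h(0) = 0, h′(0) = 0, h′′(0) = 0, h′′′(0) = 12, h′′′′(0) = 0.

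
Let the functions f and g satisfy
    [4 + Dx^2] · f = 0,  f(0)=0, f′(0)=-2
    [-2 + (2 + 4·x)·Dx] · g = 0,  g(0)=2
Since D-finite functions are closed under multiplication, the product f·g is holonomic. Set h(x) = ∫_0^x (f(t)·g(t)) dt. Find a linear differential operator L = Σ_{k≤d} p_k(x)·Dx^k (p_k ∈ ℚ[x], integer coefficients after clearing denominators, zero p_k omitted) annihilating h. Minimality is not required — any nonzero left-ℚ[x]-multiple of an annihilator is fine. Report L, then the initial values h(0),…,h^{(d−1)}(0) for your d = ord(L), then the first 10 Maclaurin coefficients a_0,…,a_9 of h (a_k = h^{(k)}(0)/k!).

L = (7 + 16·x + 16·x^2)·Dx + (-2 - 4·x)·Dx^2 + (1 + 4·x + 4·x^2)·Dx^3  (order 3).
h: a_k = 0, 0, -2, -4/3, 7/6, 2/15, 19/180, -27/70, 983/2016, -7727/11340, …
ICs: h(0) = 0, h′(0) = 0, h′′(0) = -4.

f: a_k = 0, -2, 0, 4/3, 0, -4/15, 0, 8/315, 0, -4/2835, …
g: a_k = 2, 2, -1, 1, -5/4, 7/4, -21/8, 33/8, -429/64, 715/64, …
L₀ := L_f ⊗_s L_g (sym. prod.), ord ≤ 2.
Integrate: L := L₀·Dx.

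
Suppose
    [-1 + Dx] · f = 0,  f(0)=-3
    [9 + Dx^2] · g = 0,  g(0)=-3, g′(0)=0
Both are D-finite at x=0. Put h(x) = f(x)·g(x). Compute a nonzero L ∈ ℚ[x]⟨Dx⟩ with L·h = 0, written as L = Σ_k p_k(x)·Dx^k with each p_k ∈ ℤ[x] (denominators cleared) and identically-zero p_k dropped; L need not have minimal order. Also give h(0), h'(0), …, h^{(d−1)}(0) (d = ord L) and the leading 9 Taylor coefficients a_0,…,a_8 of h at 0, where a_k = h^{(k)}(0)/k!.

f: a_k = -3, -3, -3/2, -1/2, -1/8, -1/40, -1/240, -1/1680, -1/13440, …
g: a_k = -3, 0, 27/2, 0, -81/8, 0, 243/80, 0, -2187/4480, …
f·g: L₀ = L_f ⊗_s L_g, ord ≤ 1·2.
L = 10 - 2·Dx + Dx^2  (order 2).
h: a_k = 9, 9, -36, -39, 21/2, 237/10, 22/5, -307/70, -527/280, …
ICs: h(0) = 9, h′(0) = 9.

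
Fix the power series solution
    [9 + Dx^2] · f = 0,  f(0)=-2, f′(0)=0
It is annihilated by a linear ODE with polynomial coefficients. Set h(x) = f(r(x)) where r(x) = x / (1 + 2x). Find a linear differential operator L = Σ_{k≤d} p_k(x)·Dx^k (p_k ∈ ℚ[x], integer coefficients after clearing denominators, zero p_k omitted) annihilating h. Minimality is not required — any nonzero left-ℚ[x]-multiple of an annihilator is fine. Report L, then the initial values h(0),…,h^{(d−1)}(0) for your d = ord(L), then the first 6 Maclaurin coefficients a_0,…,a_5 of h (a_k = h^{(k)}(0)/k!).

L = 9 + (4 + 24·x + 48·x^2 + 32·x^3)·Dx + (1 + 8·x + 24·x^2 + 32·x^3 + 16·x^4)·Dx^2  (order 2).
h: a_k = -2, 0, 9, -36, 405/4, -234, …
ICs: h(0) = -2, h′(0) = 0.

f: a_k = -2, 0, 9, 0, -27/4, 0, …
f∘r: x↦r, Dx↦Dx/r' in L_f ⇒ L₀.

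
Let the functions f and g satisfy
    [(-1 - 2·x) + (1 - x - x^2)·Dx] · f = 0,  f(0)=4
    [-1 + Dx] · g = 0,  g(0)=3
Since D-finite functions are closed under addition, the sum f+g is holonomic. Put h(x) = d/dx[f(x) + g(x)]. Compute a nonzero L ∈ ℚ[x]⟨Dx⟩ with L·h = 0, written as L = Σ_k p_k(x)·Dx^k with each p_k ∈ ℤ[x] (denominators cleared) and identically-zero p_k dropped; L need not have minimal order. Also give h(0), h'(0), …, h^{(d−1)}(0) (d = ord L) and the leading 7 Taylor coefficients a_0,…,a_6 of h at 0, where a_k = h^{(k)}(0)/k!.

L = (14 + 46·x + 40·x^2 + 36·x^3 + 6·x^4) + (-17 - 48·x - 41·x^2 - 24·x^3 + 5·x^4 + 2·x^5)·Dx + (3 + 2·x + x^2 - 12·x^3 - 11·x^4 - 2·x^5)·Dx^2  (order 2).
h: a_k = 7, 19, 75/2, 161/2, 1281/8, 12481/40, 141121/240, …
ICs: h(0) = 7, h′(0) = 19.

f: a_k = 4, 4, 8, 12, 20, 32, 52, …
g: a_k = 3, 3, 3/2, 1/2, 1/8, 1/40, 1/240, …
Weyl lclm of L_f,L_g ⇒ L₀ (ord ≤ 2).
h₀' ⇒ L via d/dx closure of L₀.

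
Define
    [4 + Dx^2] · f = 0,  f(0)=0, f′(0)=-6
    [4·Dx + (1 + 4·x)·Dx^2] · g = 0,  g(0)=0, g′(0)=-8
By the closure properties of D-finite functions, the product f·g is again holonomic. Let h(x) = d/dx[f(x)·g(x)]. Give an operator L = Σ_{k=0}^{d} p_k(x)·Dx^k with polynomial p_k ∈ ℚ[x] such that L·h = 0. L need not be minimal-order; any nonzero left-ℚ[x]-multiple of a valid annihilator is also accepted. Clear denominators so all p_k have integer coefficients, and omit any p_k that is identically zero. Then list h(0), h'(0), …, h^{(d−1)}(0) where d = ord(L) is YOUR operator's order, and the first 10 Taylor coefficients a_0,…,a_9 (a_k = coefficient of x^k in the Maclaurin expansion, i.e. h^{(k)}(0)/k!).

L = (-832 - 992·x - 5568·x^2 - 12288·x^3 - 2048·x^4 + 24576·x^5 + 16384·x^6) + (-264 - 1568·x - 2560·x^2 + 10240·x^4 + 8192·x^5)·Dx + (-220 - 368·x - 1760·x^2 - 3072·x^3 + 2048·x^4 + 12288·x^5 + 8192·x^6)·Dx^2 + (-66 - 392·x - 640·x^2 + 2560·x^4 + 2048·x^5)·Dx^3 + (-3 - 30·x - 92·x^2 + 640·x^4 + 1536·x^5 + 1024·x^6)·Dx^4  (order 4).
h: a_k = 0, 96, -288, 896, -3520, 13760, -269248/5, 22244864/105, -29277312/35, 3129133376/945, …
ICs: h(0) = 0, h′(0) = 96, h′′(0) = -576, h′′′(0) = 5376.

f: a_k = 0, -6, 0, 4, 0, -4/5, 0, 8/105, 0, -4/945, …
g: a_k = 0, -8, 16, -128/3, 128, -2048/5, 4096/3, -32768/7, 16384, -524288/9, …
h₀=f·g: eliminate ⇒ L₀, order ≤ 2·2.
Differentiate: ansatz ord ≤ ord L₀ ⇒ L.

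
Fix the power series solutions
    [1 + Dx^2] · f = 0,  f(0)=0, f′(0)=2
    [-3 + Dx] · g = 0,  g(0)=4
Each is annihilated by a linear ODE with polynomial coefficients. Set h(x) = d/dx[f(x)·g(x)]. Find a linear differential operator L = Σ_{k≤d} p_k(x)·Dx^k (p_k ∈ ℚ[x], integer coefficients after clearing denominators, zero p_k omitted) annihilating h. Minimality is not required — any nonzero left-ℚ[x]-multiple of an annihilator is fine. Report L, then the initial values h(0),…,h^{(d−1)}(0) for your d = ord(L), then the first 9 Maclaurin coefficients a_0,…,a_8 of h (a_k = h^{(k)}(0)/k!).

L = 10 - 6·Dx + Dx^2  (order 2).
h: a_k = 8, 48, 104, 128, 316/3, 312/5, 1228/45, 128/15, 481/315, …
ICs: h(0) = 8, h′(0) = 48.

f: a_k = 0, 2, 0, -1/3, 0, 1/60, 0, -1/2520, 0, …
g: a_k = 4, 12, 18, 18, 27/2, 81/10, 81/20, 243/140, 729/1120, …
Sym-product of L_f,L_g gives L₀ (≤ ord 2).
h₀' ⇒ L via d/dx closure of L₀.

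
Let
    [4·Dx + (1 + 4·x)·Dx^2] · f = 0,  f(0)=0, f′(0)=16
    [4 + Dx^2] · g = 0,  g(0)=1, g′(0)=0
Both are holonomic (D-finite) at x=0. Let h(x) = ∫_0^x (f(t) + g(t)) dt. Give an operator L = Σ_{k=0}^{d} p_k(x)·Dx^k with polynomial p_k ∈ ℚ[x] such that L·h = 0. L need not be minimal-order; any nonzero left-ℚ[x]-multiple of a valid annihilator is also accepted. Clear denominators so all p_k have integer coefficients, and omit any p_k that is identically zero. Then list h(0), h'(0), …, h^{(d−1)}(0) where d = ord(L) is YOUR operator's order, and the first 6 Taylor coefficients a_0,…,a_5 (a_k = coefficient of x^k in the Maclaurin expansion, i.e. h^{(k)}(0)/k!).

L = (400 + 128·x + 256·x^2)·Dx^2 + (36 + 176·x + 192·x^2 + 256·x^3)·Dx^3 + (100 + 32·x + 64·x^2)·Dx^4 + (9 + 44·x + 48·x^2 + 64·x^3)·Dx^5  (order 5).
h: a_k = 0, 1, 8, -34/3, 64/3, -766/15, …
ICs: h(0) = 0, h′(0) = 1, h′′(0) = 16, h′′′(0) = -68, h′′′′(0) = 512.

f: a_k = 0, 16, -32, 256/3, -256, 4096/5, …
g: a_k = 1, 0, -2, 0, 2/3, 0, …
Weyl lclm of L_f,L_g ⇒ L₀ (ord ≤ 4).
Integrate: L := L₀·Dx.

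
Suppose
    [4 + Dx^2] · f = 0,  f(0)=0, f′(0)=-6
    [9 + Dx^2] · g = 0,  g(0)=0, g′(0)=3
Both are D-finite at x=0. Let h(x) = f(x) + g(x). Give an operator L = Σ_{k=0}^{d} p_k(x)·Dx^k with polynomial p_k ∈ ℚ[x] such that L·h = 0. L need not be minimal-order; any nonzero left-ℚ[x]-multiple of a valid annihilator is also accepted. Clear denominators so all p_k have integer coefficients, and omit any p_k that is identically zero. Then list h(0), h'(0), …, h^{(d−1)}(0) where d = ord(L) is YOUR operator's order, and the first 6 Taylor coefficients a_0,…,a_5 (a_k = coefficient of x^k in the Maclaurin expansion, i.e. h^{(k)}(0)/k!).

L = 36 + 13·Dx^2 + Dx^4  (order 4).
h: a_k = 0, -3, 0, -1/2, 0, 49/40, …
ICs: h(0) = 0, h′(0) = -3, h′′(0) = 0, h′′′(0) = -3.

f: a_k = 0, -6, 0, 4, 0, -4/5, …
g: a_k = 0, 3, 0, -9/2, 0, 81/40, …
h₀=f+g: left-lcm gives L₀, ord ≤ 4.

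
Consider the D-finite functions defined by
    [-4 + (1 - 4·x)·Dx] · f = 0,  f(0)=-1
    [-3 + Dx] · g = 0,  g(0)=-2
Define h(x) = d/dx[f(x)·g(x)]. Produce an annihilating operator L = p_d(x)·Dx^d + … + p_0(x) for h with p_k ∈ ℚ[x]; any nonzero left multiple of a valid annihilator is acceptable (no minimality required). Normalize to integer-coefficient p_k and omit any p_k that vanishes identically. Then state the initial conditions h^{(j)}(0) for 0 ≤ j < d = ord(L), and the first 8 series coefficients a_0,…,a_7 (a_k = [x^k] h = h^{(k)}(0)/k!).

f: a_k = -1, -4, -16, -64, -256, -1024, -4096, -16384, …
g: a_k = -2, -6, -9, -9, -27/4, -81/20, -81/40, -243/280, …
Product ⇒ symmetric product L₀, ord ≤ 1.
h=h₀': d/dx-closure on L₀ ⇒ L.
L = (65 - 168·x + 144·x^2) + (-7 + 40·x - 48·x^2)·Dx  (order 1).
h: a_k = 14, 130, 807, 4331, 86701/4, 2081067/20, 3884707/8, 88793407/40, …
ICs: h(0) = 14.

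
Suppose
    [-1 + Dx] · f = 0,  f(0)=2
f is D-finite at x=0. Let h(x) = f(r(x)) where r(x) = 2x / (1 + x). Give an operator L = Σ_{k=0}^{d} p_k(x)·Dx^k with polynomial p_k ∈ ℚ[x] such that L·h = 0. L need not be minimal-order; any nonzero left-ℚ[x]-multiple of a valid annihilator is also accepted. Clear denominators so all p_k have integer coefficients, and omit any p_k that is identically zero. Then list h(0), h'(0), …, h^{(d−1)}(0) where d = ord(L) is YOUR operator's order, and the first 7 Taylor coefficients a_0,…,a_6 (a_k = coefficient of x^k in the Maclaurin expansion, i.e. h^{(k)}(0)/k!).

L = -2 + (1 + 2·x + x^2)·Dx  (order 1).
h: a_k = 2, 4, 0, -4/3, 4/3, -4/5, 8/45, …
ICs: h(0) = 2.

f: a_k = 2, 2, 1, 1/3, 1/12, 1/60, 1/360, …
h₀=f(r): pull back L_f along r ⇒ L₀.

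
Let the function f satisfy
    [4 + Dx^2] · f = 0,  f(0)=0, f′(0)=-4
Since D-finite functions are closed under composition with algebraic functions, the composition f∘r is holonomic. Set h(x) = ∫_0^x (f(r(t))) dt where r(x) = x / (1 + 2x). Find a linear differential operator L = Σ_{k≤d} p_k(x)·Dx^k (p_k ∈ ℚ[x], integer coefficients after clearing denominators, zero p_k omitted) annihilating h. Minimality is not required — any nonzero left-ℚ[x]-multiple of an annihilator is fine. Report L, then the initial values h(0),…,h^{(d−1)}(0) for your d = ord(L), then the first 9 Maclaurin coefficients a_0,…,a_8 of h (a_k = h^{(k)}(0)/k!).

f: a_k = 0, -4, 0, 8/3, 0, -8/15, 0, 16/315, 0, …
h₀=f(r): pull back L_f along r ⇒ L₀.
h=∫h₀ ⇒ L = L₀·Dx.
L = 4·Dx + (4 + 24·x + 48·x^2 + 32·x^3)·Dx^2 + (1 + 8·x + 24·x^2 + 32·x^3 + 16·x^4)·Dx^3  (order 3).
h: a_k = 0, 0, -2, 8/3, -10/3, 16/5, -4/45, -80/7, 13862/315, …
ICs: h(0) = 0, h′(0) = 0, h′′(0) = -4.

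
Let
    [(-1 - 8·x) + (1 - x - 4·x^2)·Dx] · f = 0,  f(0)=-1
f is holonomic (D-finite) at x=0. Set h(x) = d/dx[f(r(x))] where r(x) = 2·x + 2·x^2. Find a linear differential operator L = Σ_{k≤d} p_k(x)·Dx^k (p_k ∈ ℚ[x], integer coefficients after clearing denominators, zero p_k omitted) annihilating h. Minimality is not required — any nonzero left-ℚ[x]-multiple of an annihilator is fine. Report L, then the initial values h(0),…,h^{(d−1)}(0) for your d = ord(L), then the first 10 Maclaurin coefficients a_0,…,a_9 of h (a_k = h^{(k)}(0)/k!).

f: a_k = -1, -1, -5, -9, -29, -65, -181, -441, -1165, -2929, …
Change of var in L_f (x↦r) gives L₀.
h₀' ⇒ L via d/dx closure of L₀.
L = (22 + 204·x + 1260·x^2 + 4672·x^3 + 8736·x^4 + 7680·x^5 + 2560·x^6) + (-1 - 16·x + 6·x^2 + 420·x^3 + 1520·x^4 + 2400·x^5 + 1792·x^6 + 512·x^7)·Dx  (order 1).
h: a_k = -2, -44, -336, -2800, -20760, -149040, -1040256, -7107200, -47817504, -317702080, …
ICs: h(0) = -2.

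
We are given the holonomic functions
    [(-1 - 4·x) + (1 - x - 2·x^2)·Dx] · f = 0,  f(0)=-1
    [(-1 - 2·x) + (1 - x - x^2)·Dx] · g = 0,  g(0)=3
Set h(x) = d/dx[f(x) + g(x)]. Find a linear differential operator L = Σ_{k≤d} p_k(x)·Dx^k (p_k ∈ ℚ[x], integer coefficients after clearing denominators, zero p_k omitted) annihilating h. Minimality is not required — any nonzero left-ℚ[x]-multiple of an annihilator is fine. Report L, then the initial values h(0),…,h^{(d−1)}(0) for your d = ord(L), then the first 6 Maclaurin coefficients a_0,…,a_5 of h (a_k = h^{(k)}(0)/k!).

L = (-6 - 120·x - 120·x^2 - 312·x^3 - 462·x^4 - 336·x^5 + 144·x^6) + (6 + 30·x + 30·x^2 + 24·x^3 - 99·x^4 - 438·x^5 - 144·x^6 + 96·x^7)·Dx + (-1 + 2·x - 7·x^2 + 2·x^3 + 48·x^4 - 13·x^5 - 69·x^6 - 8·x^7 + 12·x^8)·Dx^2  (order 2).
h: a_k = 2, 6, 12, 16, 15, -24, …
ICs: h(0) = 2, h′(0) = 6.

f: a_k = -1, -1, -3, -5, -11, -21, …
g: a_k = 3, 3, 6, 9, 15, 24, …
h₀=f+g: left-lcm gives L₀, ord ≤ 2.
Differentiate: ansatz ord ≤ ord L₀ ⇒ L.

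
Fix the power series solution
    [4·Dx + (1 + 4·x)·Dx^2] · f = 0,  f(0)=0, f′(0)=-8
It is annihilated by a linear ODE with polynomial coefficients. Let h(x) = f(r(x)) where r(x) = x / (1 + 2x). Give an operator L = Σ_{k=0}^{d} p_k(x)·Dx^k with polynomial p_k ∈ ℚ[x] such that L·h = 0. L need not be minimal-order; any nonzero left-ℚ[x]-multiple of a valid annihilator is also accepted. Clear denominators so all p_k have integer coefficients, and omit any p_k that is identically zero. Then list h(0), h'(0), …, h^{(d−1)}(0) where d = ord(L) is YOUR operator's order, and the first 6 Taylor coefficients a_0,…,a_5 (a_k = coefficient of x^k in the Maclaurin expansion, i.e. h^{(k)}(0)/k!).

L = (8 + 24·x)·Dx + (1 + 8·x + 12·x^2)·Dx^2  (order 2).
h: a_k = 0, -8, 32, -416/3, 640, -15488/5, …
ICs: h(0) = 0, h′(0) = -8.

f: a_k = 0, -8, 16, -128/3, 128, -2048/5, …
Substitute x→r, Dx→(1/r')Dx; clear ⇒ L₀.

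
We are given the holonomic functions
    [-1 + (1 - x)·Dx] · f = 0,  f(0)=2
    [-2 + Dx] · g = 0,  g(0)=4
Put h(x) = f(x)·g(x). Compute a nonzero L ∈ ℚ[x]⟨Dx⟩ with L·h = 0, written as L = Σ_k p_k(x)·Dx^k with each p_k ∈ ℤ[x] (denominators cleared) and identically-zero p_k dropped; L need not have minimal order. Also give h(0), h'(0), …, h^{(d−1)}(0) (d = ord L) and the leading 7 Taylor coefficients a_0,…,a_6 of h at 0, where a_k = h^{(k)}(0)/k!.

f: a_k = 2, 2, 2, 2, 2, 2, 2, …
g: a_k = 4, 8, 8, 16/3, 8/3, 16/15, 16/45, …
Product ⇒ symmetric product L₀, ord ≤ 1.
L = (3 - 2·x) + (-1 + x)·Dx  (order 1).
h: a_k = 8, 24, 40, 152/3, 56, 872/15, 2648/45, …
ICs: h(0) = 8.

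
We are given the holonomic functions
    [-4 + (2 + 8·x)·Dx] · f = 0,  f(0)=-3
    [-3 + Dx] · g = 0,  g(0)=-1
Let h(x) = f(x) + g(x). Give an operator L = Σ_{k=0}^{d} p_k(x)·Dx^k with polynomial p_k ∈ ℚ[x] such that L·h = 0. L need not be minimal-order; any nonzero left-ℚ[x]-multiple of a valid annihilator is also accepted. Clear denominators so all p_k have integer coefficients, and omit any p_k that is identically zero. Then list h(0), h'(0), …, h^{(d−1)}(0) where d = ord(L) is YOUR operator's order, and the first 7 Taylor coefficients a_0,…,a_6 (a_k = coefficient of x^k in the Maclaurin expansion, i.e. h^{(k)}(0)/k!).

f: a_k = -3, -6, 6, -12, 30, -84, 252, …
g: a_k = -1, -3, -9/2, -9/2, -27/8, -81/40, -81/80, …
Sum ⇒ L₀ = lclm(L_f,L_g) in ℚ(x)⟨Dx⟩.
L = (30 + 72·x) + (-13 - 72·x - 144·x^2)·Dx + (1 + 16·x + 48·x^2)·Dx^2  (order 2).
h: a_k = -4, -9, 3/2, -33/2, 213/8, -3441/40, 20079/80, …
ICs: h(0) = -4, h′(0) = -9.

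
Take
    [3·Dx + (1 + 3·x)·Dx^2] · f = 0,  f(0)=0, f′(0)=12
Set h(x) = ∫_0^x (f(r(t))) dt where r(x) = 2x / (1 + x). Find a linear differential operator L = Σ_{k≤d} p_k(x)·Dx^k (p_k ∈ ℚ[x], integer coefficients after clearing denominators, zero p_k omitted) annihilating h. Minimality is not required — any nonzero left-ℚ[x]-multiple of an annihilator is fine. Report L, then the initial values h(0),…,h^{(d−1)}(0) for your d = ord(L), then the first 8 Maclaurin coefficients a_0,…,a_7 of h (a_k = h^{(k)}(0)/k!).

L = (8 + 14·x)·Dx^2 + (1 + 8·x + 7·x^2)·Dx^3  (order 3).
h: a_k = 0, 0, 12, -32, 114, -480, 11204/5, -78432/7, …
ICs: h(0) = 0, h′(0) = 0, h′′(0) = 24.

f: a_k = 0, 12, -18, 36, -81, 972/5, -486, 8748/7, …
f∘r: x↦r, Dx↦Dx/r' in L_f ⇒ L₀.
Integrate: L := L₀·Dx.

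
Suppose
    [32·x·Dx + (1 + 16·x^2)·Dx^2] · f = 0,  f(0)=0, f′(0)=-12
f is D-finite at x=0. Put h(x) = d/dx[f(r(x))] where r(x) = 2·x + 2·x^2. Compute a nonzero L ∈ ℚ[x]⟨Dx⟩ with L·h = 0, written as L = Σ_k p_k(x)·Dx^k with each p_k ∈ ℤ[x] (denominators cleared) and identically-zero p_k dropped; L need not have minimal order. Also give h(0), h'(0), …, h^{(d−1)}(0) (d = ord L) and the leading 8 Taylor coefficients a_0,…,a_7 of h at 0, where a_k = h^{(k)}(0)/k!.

L = (-2 + 128·x + 512·x^2 + 768·x^3 + 384·x^4) + (1 + 2·x + 64·x^2 + 256·x^3 + 320·x^4 + 128·x^5)·Dx  (order 1).
h: a_k = -24, -48, 1536, 6144, -90624, -586752, 4915200, 48758784, …
ICs: h(0) = -24.

f: a_k = 0, -12, 0, 64, 0, -3072/5, 0, 49152/7, …
h₀=f(r): pull back L_f along r ⇒ L₀.
Differentiate: ansatz ord ≤ ord L₀ ⇒ L.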